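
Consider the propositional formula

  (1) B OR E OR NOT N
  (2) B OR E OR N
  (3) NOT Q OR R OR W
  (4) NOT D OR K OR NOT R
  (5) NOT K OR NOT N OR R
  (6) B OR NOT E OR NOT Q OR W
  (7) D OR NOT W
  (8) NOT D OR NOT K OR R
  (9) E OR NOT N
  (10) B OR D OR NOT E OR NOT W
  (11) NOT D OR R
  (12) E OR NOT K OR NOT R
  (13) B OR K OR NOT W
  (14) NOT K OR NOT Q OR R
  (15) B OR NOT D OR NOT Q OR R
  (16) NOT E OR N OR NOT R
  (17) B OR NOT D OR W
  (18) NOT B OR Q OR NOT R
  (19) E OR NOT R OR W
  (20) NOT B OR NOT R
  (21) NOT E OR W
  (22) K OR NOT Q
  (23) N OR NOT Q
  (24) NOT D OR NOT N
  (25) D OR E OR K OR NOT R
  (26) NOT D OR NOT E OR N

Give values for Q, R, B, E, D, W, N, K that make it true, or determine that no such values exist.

Set Q = False.
Set R = False.
  then (NOT D OR R) forces D = False.
  then (D OR NOT W) forces W = False.
  then (NOT E OR W) forces E = False.
  then (E OR NOT N) forces N = False.
  then (B OR E OR N) forces B = True.
Set K = False.
All clauses satisfied.

Q=F; R=F; B=T; E=F; D=F; W=F; N=F; K=F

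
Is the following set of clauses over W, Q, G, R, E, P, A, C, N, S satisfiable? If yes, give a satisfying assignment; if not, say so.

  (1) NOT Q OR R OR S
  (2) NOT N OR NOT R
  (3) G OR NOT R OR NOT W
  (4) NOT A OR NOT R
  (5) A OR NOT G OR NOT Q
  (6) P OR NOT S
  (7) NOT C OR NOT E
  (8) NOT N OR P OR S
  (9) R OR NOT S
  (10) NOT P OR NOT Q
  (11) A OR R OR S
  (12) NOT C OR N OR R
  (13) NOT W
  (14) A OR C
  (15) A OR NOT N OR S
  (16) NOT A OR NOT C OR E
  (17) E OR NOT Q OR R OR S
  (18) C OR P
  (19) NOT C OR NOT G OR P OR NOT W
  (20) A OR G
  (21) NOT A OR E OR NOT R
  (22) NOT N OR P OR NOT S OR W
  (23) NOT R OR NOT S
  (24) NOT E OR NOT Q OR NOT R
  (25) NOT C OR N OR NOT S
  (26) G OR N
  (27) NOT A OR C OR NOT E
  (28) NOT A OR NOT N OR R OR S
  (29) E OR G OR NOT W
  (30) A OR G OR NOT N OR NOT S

Unit clause (NOT W) forces W = False.
Set Q = False.
Try G = False:
  (A OR G) forces A = True.
  (NOT A OR NOT R) forces R = False.
  (R OR NOT S) forces S = False.
  (G OR N) forces N = True.
  clause (NOT A OR NOT N OR R OR S) is falsified — backtrack.
So G = True.
Set R = False.
  then (R OR NOT S) forces S = False.
  then (A OR R OR S) forces A = True.
  then (NOT A OR NOT N OR R OR S) forces N = False.
  then (NOT C OR N OR R) forces C = False.
  then (C OR P) forces P = True.
  then (NOT A OR C OR NOT E) forces E = False.
All clauses satisfied.

W = False, Q = False, G = True, R = False, E = False, P = True, A = True, C = False, N = False, S = False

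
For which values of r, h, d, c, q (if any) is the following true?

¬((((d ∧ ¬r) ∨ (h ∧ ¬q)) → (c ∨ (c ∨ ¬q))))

r=F, h=T, d=T, c=F, q=T

  ¬((((d ∧ ¬r) ∨ (h ∧ ¬q)) → (c ∨ (c ∨ ¬q)))) = True
    ((d ∧ ¬r) ∨ (h ∧ ¬q)) → (c ∨ (c ∨ ¬q)) = False
      (d ∧ ¬r) ∨ (h ∧ ¬q) = True
        d ∧ ¬r = True
          ¬r = True
        h ∧ ¬q = False
          ¬q = False
      c ∨ (c ∨ ¬q) = False
        c ∨ ¬q = False
          ¬q = False
The formula evaluates to True.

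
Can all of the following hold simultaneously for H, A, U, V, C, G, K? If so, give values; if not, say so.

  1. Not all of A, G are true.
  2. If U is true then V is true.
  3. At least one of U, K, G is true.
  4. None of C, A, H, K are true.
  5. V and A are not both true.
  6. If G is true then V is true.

H=F, A=F, U=T, V=T, C=F, G=F, K=F

  (1) {A, G}: 0/2 true — not all ✓
  (2) U=T ⇒ V: T ✓
  (3) {U, K, G}: 1 true — at least one ✓
  (4) {C, A, H, K}: 0 true — none ✓
  (5) V=T, A=F — not both ✓
  (6) G=F ⇒ V: vacuous ✓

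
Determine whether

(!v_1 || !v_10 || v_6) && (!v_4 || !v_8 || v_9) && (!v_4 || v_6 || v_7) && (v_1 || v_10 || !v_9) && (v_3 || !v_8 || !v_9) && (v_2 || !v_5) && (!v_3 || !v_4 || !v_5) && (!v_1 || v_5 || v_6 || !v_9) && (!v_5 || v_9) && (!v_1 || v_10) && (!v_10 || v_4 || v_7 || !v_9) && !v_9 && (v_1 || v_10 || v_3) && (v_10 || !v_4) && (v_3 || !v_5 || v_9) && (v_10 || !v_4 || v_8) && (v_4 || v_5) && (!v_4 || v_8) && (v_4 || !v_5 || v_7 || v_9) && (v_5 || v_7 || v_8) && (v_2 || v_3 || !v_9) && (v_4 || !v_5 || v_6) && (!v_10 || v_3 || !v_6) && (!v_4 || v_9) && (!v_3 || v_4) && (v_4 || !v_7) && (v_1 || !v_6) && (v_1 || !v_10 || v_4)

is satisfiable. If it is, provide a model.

UNSATISFIABLE

Case v_9 = True:
  Clause (!v_9) is falsified — contradiction.
Case v_9 = False:
  (!v_5 || v_9) forces v_5 = False.
  (v_4 || v_5) forces v_4 = True.
  Clause (!v_4 || v_9) is falsified — contradiction.
Both cases fail, so the formula is unsatisfiable.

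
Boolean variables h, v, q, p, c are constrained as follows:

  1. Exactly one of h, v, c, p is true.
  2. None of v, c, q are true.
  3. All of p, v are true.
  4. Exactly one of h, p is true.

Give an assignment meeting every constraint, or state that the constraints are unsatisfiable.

Case v = True:
  Constraint (2) is violated (v=T) — contradiction.
Case v = False:
  Constraint (3) is violated (v=F) — contradiction.
Both cases fail — unsatisfiable.

Unsatisfiable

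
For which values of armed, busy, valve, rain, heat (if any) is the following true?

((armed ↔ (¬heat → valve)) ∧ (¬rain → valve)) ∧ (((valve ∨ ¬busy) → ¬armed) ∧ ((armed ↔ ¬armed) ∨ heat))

armed: True, busy: True, valve: False, rain: True, heat: True

  (armed ↔ (¬heat → valve)) ∧ (¬rain → valve) = True
    armed ↔ (¬heat → valve) = True
      ¬heat → valve = True
        ¬heat = False
    ¬rain → valve = True
      ¬rain = False
  ((valve ∨ ¬busy) → ¬armed) ∧ ((armed ↔ ¬armed) ∨ heat) = True
    (valve ∨ ¬busy) → ¬armed = True
      valve ∨ ¬busy = False
        ¬busy = False
      ¬armed = False
    (armed ↔ ¬armed) ∨ heat = True
      armed ↔ ¬armed = False
        ¬armed = False
Both conjuncts True, so the formula holds.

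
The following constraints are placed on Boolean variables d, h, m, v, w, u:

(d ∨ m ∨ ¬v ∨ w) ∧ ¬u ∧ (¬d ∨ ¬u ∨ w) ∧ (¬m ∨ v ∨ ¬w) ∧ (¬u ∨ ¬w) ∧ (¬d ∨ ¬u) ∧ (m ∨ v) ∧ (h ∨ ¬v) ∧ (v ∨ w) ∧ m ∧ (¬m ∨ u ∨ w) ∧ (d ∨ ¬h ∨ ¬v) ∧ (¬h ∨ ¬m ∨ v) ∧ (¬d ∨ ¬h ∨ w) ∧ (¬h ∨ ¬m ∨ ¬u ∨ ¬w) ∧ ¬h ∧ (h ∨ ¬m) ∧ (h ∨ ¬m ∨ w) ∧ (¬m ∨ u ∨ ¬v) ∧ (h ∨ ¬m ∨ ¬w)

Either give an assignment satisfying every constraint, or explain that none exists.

No satisfying assignment exists.

Case h = True:
  Clause (¬h) is falsified — contradiction.
Case h = False:
  (¬u) forces u = False.
  (h ∨ ¬v) forces v = False.
  (m ∨ v) forces m = True.
  Clause (h ∨ ¬m) is falsified — contradiction.
Both cases fail, so the formula is unsatisfiable.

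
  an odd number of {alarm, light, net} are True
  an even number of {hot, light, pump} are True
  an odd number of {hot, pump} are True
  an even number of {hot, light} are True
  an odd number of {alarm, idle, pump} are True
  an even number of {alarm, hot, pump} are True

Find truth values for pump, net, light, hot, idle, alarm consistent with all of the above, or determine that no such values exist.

pump = False, net = True, light = True, hot = True, idle = False, alarm = True

{alarm, light, net}: 3 true → odd ✓
{hot, light, pump}: 2 true → even ✓
{hot, pump}: 1 true → odd ✓
{hot, light}: 2 true → even ✓
{alarm, idle, pump}: 1 true → odd ✓
{alarm, hot, pump}: 2 true → even ✓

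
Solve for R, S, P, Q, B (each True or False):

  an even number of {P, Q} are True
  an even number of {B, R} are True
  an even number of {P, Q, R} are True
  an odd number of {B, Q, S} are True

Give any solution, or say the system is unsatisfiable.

R = False; S = False; P = True; Q = True; B = False

{P, Q}: 2 true → even ✓
{B, R}: 0 true → even ✓
{P, Q, R}: 2 true → even ✓
{B, Q, S}: 1 true → odd ✓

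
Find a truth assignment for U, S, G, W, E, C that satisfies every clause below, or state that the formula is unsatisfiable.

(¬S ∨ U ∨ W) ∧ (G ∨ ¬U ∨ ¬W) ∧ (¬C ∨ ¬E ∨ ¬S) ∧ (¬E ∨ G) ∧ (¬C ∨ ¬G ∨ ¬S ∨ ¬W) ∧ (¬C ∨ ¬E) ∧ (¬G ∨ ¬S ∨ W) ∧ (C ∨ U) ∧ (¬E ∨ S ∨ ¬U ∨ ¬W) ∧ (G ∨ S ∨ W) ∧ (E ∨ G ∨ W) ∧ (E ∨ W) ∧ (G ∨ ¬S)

Set U = True.
Set S = True.
  then (G ∨ ¬S) forces G = True.
  then (¬G ∨ ¬S ∨ W) forces W = True.
  then (¬C ∨ ¬G ∨ ¬S ∨ ¬W) forces C = False.
Set E = False.
All clauses satisfied.

U=T, S=T, G=T, W=T, E=F, C=F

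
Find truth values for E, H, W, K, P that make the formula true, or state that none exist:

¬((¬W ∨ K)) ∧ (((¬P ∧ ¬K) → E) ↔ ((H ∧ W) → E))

E=F; H=T; W=T; K=F; P=F

  ¬((¬W ∨ K)) = True
    ¬W ∨ K = False
      ¬W = False
  ((¬P ∧ ¬K) → E) ↔ ((H ∧ W) → E) = True
    (¬P ∧ ¬K) → E = False
      ¬P ∧ ¬K = True
        ¬P = True
        ¬K = True
    (H ∧ W) → E = False
      H ∧ W = True
Both conjuncts True, so the formula holds.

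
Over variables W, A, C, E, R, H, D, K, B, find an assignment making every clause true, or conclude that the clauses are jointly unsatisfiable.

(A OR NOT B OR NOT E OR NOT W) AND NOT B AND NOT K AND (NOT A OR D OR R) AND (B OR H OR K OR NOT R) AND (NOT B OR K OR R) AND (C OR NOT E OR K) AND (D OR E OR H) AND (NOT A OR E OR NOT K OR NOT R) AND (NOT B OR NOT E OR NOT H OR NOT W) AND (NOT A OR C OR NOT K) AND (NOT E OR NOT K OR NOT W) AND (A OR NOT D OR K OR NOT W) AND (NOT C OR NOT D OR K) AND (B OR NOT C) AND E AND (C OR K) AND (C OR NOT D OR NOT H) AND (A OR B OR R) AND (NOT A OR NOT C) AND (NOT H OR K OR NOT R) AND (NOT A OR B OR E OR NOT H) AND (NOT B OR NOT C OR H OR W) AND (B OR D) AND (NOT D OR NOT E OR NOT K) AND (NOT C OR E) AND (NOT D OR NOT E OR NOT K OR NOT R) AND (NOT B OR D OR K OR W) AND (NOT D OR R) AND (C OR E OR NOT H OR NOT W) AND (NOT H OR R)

UNSATISFIABLE

Case K = True:
  Clause (NOT K) is falsified — contradiction.
Case K = False:
  (NOT B) forces B = False.
  (B OR NOT C) forces C = False.
  Clause (C OR K) is falsified — contradiction.
Both cases fail, so the formula is unsatisfiable.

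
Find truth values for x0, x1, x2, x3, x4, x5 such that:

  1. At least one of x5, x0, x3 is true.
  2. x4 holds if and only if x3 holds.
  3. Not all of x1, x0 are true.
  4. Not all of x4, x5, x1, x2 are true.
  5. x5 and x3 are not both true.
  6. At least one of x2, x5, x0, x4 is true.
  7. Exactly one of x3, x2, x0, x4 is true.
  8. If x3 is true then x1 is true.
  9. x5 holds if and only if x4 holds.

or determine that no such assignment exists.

x0 = True; x1 = False; x2 = False; x3 = False; x4 = False; x5 = False

  (1) {x5, x0, x3}: 1 true — at least one ✓
  (2) x4=F, x3=F — same ✓
  (3) {x1, x0}: 1/2 true — not all ✓
  (4) {x4, x5, x1, x2}: 0/4 true — not all ✓
  (5) x5=F, x3=F — not both ✓
  (6) {x2, x5, x0, x4}: 1 true — at least one ✓
  (7) {x3, x2, x0, x4}: 1 true — exactly one ✓
  (8) x3=F ⇒ x1: vacuous ✓
  (9) x5=F, x4=F — same ✓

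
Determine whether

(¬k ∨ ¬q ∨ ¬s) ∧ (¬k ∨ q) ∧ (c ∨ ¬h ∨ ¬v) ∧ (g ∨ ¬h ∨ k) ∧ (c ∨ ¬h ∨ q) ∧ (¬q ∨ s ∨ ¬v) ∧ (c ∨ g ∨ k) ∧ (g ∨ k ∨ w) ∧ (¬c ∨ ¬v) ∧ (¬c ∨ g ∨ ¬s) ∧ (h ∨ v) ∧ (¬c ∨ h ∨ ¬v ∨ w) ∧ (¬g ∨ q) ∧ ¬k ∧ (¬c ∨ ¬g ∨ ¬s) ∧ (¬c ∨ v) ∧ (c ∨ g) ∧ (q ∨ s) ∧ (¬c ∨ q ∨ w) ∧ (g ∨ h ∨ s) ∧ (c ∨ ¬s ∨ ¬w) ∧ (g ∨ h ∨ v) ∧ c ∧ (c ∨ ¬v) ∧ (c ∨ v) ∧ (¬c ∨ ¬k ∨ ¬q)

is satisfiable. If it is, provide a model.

Case c = True:
  (¬c ∨ ¬v) forces v = False.
  Clause (¬c ∨ v) is falsified — contradiction.
Case c = False:
  Clause (c) is falsified — contradiction.
Both cases fail, so the formula is unsatisfiable.

Unsatisfiable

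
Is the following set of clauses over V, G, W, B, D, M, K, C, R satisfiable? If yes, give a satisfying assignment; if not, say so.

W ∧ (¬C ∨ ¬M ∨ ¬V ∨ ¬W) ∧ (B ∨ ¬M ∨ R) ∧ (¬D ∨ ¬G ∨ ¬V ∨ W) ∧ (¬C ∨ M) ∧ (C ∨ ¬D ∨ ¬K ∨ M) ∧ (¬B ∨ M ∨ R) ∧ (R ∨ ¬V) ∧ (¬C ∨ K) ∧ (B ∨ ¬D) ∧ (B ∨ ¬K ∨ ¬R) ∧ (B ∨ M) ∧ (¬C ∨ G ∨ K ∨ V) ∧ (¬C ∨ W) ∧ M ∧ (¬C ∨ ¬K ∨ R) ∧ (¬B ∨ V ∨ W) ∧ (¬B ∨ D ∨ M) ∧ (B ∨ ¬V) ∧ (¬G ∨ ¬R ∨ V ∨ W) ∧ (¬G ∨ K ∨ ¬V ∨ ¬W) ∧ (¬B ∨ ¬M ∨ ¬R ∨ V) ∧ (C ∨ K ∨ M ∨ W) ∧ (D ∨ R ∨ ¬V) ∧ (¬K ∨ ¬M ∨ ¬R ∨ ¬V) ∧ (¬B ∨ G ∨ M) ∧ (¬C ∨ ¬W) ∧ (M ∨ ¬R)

Unit clause (W) forces W = True.
Unit clause (M) forces M = True.
In (¬C ∨ ¬W) only ¬C is left, so C = False.
Set V = False.
Set G = True.
Set B = True.
  then (¬B ∨ ¬M ∨ ¬R ∨ V) forces R = False.
Set D = False.
Set K = True.
All clauses satisfied.

V = False, G = True, W = True, B = True, D = False, M = True, K = True, C = False, R = False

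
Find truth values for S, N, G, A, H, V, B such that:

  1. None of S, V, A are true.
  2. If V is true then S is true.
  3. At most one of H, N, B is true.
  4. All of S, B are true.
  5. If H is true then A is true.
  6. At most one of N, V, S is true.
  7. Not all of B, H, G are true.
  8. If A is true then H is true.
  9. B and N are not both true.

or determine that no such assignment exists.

No satisfying assignment exists.

Case S = True:
  Constraint (1) is violated (S=T) — contradiction.
Case S = False:
  Constraint (4) is violated (S=F) — contradiction.
Both cases fail — unsatisfiable.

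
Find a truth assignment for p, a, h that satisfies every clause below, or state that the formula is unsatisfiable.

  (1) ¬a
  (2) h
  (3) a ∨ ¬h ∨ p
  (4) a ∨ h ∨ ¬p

p: True; a: False; h: True

Unit clause (¬a) forces a = False.
Unit clause (h) forces h = True.
In (a ∨ ¬h ∨ p) only p is left, so p = True.
Check each clause:
  (¬a): ¬a holds.
  (h): h holds.
  (a ∨ ¬h ∨ p): p holds.
  (a ∨ h ∨ ¬p): h holds.
All clauses satisfied.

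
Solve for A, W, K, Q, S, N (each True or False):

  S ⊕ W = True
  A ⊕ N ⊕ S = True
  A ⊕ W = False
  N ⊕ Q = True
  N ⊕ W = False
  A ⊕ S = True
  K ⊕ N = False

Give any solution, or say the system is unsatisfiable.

A=F, W=F, K=F, Q=T, S=T, N=F

S ⊕ W = T ⊕ F = True ✓
A ⊕ N ⊕ S = F ⊕ F ⊕ T = True ✓
A ⊕ W = F ⊕ F = False ✓
N ⊕ Q = F ⊕ T = True ✓
N ⊕ W = F ⊕ F = False ✓
A ⊕ S = F ⊕ T = True ✓
K ⊕ N = F ⊕ F = False ✓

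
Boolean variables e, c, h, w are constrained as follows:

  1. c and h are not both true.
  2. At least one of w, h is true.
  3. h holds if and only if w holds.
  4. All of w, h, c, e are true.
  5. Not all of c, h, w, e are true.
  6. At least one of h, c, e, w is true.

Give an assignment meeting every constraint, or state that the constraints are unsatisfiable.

Case c = True:
  (1) with c=T forces h = False.
  Constraint (4) is violated (h=F) — contradiction.
Case c = False:
  Constraint (4) is violated (c=F) — contradiction.
Both cases fail — unsatisfiable.

No satisfying assignment exists.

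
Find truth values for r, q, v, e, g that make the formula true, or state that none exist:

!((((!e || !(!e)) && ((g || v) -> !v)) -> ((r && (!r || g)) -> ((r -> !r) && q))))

r = True, q = True, v = False, e = True, g = True

  !((((!e || !(!e)) && ((g || v) -> !v)) -> ((r && (!r || g)) -> ((r -> !r) && q)))) = True
    ((!e || !(!e)) && ((g || v) -> !v)) -> ((r && (!r || g)) -> ((r -> !r) && q)) = False
      (!e || !(!e)) && ((g || v) -> !v) = True
        !e || !(!e) = True
          !e = False
          !(!e) = True
            !e = False
        (g || v) -> !v = True
          g || v = True
          !v = True
      (r && (!r || g)) -> ((r -> !r) && q) = False
        r && (!r || g) = True
          !r || g = True
            !r = False
        (r -> !r) && q = False
          r -> !r = False
            !r = False
The formula evaluates to True.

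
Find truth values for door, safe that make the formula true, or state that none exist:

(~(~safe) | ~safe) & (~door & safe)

door = False; safe = True

  ~(~safe) | ~safe = True
    ~(~safe) = True
      ~safe = False
    ~safe = False
  ~door & safe = True
    ~door = True
Both conjuncts True, so the formula holds.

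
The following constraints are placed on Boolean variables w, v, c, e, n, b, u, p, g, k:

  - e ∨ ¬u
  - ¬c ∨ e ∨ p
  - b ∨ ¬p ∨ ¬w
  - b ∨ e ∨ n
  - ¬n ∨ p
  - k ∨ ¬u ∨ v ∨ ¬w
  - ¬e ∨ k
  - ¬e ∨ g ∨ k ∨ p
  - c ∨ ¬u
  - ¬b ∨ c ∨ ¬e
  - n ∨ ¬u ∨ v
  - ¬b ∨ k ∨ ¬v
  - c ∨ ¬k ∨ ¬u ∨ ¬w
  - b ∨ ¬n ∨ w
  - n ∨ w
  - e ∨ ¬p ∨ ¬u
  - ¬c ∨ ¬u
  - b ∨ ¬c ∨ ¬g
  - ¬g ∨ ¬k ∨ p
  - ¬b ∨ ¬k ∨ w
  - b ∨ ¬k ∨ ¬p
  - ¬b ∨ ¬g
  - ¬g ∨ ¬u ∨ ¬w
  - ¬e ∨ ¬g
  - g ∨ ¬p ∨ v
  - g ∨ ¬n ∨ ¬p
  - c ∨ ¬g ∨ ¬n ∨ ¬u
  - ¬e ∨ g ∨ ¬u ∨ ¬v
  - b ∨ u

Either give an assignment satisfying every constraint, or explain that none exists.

Set w = True.
Set v = True.
Set c = True.
  then (¬c ∨ ¬u) forces u = False.
  then (b ∨ u) forces b = True.
  then (¬b ∨ k ∨ ¬v) forces k = True.
  then (¬b ∨ ¬g) forces g = False.
Set e = True.
Try n = True:
  (¬n ∨ p) forces p = True.
  clause (g ∨ ¬n ∨ ¬p) is falsified — backtrack.
So n = False.
Set p = True.
All clauses satisfied.

w=T, v=T, c=T, e=T, n=F, b=T, u=F, p=T, g=F, k=T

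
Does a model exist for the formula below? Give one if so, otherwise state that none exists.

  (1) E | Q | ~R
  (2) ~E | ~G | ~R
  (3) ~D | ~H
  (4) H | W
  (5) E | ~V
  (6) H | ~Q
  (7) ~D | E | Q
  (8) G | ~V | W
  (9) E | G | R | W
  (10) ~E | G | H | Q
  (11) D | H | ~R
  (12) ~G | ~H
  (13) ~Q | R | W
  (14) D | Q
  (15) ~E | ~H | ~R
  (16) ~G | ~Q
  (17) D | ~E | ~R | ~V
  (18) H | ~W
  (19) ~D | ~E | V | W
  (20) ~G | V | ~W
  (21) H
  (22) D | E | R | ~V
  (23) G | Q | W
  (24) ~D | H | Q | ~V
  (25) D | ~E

E: False, W: True, H: True, R: True, D: False, V: False, G: False, Q: True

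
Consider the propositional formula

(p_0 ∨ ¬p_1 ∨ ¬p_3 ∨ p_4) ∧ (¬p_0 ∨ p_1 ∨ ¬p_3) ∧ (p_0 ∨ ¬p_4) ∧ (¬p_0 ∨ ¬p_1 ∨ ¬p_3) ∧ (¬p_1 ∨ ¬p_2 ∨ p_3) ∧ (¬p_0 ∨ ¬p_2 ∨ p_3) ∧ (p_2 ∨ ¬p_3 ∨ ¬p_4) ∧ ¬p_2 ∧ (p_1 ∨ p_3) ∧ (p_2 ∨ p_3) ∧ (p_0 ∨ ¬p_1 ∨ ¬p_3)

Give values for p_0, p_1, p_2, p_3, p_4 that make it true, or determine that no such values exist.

p_0: False, p_1: False, p_2: False, p_3: True, p_4: False

Unit clause (¬p_2) forces p_2 = False.
In (p_2 ∨ p_3) only p_3 is left, so p_3 = True.
In (p_2 ∨ ¬p_3 ∨ ¬p_4) only ¬p_4 is left, so p_4 = False.
Try p_0 = True:
  (¬p_0 ∨ p_1 ∨ ¬p_3) forces p_1 = True.
  clause (¬p_0 ∨ ¬p_1 ∨ ¬p_3) is falsified — backtrack.
So p_0 = False.
  then (p_0 ∨ ¬p_1 ∨ ¬p_3 ∨ p_4) forces p_1 = False.
All clauses satisfied.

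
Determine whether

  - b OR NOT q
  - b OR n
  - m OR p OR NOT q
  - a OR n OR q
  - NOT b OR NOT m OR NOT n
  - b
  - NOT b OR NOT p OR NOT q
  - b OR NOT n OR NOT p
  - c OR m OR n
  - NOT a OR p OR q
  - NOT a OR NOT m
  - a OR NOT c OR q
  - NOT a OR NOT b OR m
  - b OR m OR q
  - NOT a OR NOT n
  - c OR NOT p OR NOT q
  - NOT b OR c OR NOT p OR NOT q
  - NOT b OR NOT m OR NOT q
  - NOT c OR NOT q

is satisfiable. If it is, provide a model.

b = True, a = False, c = False, q = False, p = True, m = False, n = True

Unit clause (b) forces b = True.
Try a = True:
  (NOT a OR NOT m) forces m = False.
  clause (NOT a OR NOT b OR m) is falsified — backtrack.
So a = False.
Set c = False.
Set q = False.
  then (a OR n OR q) forces n = True.
  then (NOT b OR NOT m OR NOT n) forces m = False.
Set p = True.
All clauses satisfied.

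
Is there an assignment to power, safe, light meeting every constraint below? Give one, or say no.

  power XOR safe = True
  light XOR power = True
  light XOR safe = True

No satisfying assignment exists.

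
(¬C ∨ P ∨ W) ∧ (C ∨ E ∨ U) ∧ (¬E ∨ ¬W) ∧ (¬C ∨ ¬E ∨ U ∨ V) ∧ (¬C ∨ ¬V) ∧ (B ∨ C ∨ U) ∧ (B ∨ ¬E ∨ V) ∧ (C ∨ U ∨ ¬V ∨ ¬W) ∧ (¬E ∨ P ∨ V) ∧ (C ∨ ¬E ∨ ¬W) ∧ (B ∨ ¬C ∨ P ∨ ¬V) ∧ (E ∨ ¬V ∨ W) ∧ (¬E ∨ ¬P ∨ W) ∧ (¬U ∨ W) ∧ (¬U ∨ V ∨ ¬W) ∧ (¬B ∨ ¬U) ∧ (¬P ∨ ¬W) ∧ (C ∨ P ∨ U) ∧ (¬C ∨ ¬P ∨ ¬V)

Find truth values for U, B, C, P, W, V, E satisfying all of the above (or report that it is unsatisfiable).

U = False, B = True, C = True, P = False, W = True, V = False, E = False

Set U = False.
Set B = True.
Try C = False:
  (C ∨ E ∨ U) forces E = True.
  (¬E ∨ ¬W) forces W = False.
  (¬E ∨ ¬P ∨ W) forces P = False.
  clause (C ∨ P ∨ U) is falsified — backtrack.
So C = True.
  then (¬C ∨ ¬V) forces V = False.
  then (¬C ∨ ¬E ∨ U ∨ V) forces E = False.
Set P = False.
  then (¬C ∨ P ∨ W) forces W = True.
All clauses satisfied.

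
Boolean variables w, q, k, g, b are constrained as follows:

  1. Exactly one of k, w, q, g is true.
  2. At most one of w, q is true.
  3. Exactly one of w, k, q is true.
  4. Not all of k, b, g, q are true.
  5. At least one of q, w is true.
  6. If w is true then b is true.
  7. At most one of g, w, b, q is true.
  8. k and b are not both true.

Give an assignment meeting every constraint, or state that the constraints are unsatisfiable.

w = False, q = True, k = False, g = False, b = False

  (1) {k, w, q, g}: 1 true — exactly one ✓
  (2) {w, q}: 1 true — at most one ✓
  (3) {w, k, q}: 1 true — exactly one ✓
  (4) {k, b, g, q}: 1/4 true — not all ✓
  (5) {q, w}: 1 true — at least one ✓
  (6) w=F ⇒ b: vacuous ✓
  (7) {g, w, b, q}: 1 true — at most one ✓
  (8) k=F, b=F — not both ✓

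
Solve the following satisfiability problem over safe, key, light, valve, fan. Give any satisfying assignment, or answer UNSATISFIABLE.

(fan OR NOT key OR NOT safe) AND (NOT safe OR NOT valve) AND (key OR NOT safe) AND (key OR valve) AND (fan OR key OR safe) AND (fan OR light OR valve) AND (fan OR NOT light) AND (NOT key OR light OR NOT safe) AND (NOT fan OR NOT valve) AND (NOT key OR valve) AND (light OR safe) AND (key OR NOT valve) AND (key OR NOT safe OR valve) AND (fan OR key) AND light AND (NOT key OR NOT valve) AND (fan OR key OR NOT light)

Case key = True:
  (NOT key OR valve) forces valve = True.
  Clause (NOT key OR NOT valve) is falsified — contradiction.
Case key = False:
  (key OR NOT safe) forces safe = False.
  (key OR valve) forces valve = True.
  Clause (key OR NOT valve) is falsified — contradiction.
Both cases fail, so the formula is unsatisfiable.

Unsatisfiable — no assignment works.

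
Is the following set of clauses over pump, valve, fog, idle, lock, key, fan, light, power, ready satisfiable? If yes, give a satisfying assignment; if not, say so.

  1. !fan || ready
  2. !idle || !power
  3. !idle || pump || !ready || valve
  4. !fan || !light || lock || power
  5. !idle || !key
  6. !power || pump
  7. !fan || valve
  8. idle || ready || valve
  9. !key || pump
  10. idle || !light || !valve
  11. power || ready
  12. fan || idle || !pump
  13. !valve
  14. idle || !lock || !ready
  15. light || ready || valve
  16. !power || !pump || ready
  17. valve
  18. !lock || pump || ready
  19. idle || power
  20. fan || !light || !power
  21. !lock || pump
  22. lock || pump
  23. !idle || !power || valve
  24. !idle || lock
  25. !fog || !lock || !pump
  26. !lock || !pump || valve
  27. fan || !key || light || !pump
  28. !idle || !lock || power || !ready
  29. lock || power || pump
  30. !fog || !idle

Unsatisfiable — no assignment works.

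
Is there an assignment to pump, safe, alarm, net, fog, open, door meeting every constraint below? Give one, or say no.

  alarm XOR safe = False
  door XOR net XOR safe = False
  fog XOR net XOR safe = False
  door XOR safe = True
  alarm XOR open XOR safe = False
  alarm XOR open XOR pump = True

pump = True, safe = False, alarm = False, net = True, fog = True, open = False, door = True

alarm XOR safe = F XOR F = False ✓
door XOR net XOR safe = T XOR T XOR F = False ✓
fog XOR net XOR safe = T XOR T XOR F = False ✓
door XOR safe = T XOR F = True ✓
alarm XOR open XOR safe = F XOR F XOR F = False ✓
alarm XOR open XOR pump = F XOR F XOR T = True ✓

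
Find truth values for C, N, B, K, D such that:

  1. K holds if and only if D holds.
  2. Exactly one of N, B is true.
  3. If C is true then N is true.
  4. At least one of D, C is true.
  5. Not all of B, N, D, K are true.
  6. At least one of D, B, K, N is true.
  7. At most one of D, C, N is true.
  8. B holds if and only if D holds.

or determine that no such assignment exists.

C = False; N = False; B = True; K = True; D = True

  (1) K=T, D=T — same ✓
  (2) {N, B}: 1 true — exactly one ✓
  (3) C=F ⇒ N: vacuous ✓
  (4) {D, C}: 1 true — at least one ✓
  (5) {B, N, D, K}: 3/4 true — not all ✓
  (6) {D, B, K, N}: 3 true — at least one ✓
  (7) {D, C, N}: 1 true — at most one ✓
  (8) B=T, D=T — same ✓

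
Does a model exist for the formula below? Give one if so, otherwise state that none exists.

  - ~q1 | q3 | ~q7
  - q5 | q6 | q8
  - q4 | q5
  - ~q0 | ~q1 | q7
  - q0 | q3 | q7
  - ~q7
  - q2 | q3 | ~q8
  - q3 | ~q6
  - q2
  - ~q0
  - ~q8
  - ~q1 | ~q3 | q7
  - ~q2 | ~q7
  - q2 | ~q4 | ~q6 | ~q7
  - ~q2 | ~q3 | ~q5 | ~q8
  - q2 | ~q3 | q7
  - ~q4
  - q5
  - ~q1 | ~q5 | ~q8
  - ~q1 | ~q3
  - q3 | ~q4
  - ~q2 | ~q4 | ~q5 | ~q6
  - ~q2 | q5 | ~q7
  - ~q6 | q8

Unit clause (~q7) forces q7 = False.
Unit clause (q2) forces q2 = True.
Unit clause (~q0) forces q0 = False.
Unit clause (~q8) forces q8 = False.
Unit clause (~q4) forces q4 = False.
Unit clause (q5) forces q5 = True.
In (~q6 | q8) only ~q6 is left, so q6 = False.
In (q0 | q3 | q7) only q3 is left, so q3 = True.
In (~q1 | ~q3 | q7) only ~q1 is left, so q1 = False.
All clauses satisfied.

q0 = False, q1 = False, q2 = True, q3 = True, q4 = False, q5 = True, q6 = False, q7 = False, q8 = False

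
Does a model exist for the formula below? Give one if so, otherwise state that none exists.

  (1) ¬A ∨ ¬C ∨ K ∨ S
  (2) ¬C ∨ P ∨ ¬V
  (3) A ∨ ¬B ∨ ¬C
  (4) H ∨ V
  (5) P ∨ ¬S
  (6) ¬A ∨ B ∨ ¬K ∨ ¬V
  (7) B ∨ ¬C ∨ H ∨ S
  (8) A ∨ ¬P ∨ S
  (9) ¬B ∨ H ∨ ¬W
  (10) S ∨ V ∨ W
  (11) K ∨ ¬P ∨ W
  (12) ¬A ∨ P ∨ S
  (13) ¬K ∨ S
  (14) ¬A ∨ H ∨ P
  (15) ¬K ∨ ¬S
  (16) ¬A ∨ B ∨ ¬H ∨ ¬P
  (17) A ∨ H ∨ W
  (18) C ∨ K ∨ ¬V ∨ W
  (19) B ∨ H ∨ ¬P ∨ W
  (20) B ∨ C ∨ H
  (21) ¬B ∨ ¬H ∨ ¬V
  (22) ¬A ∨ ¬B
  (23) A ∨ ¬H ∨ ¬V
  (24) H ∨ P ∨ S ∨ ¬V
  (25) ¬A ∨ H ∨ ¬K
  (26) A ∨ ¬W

H: False; K: False; V: True; W: True; S: True; P: True; A: True; C: True; B: False

Set H = False.
  then (H ∨ V) forces V = True.
Try K = True:
  (¬K ∨ S) forces S = True.
  clause (¬K ∨ ¬S) is falsified — backtrack.
So K = False.
Set W = True.
  then (¬B ∨ H ∨ ¬W) forces B = False.
  then (B ∨ C ∨ H) forces C = True.
  then (A ∨ ¬W) forces A = True.
  then (¬A ∨ ¬C ∨ K ∨ S) forces S = True.
  then (¬C ∨ P ∨ ¬V) forces P = True.
All clauses satisfied.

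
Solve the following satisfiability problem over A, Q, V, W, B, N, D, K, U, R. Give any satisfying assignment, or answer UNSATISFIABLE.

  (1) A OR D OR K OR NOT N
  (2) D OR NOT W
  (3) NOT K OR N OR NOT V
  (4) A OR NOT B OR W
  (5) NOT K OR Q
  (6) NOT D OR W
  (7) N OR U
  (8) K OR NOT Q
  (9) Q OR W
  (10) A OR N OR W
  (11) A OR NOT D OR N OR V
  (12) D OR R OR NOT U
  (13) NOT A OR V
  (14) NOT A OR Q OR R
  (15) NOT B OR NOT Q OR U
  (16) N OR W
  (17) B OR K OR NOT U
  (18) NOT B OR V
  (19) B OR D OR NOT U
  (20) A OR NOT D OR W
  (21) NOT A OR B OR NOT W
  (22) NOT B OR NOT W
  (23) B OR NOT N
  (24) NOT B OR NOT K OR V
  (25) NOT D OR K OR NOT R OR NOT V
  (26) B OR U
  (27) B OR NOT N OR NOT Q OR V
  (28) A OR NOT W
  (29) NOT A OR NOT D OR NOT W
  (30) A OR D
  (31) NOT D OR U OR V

Try A = False:
  (A OR NOT W) forces W = False.
  (A OR NOT B OR W) forces B = False.
  (NOT D OR W) forces D = False.
  clause (A OR D) is falsified — backtrack.
So A = True.
  then (NOT A OR V) forces V = True.
Set Q = True.
  then (K OR NOT Q) forces K = True.
  then (NOT K OR N OR NOT V) forces N = True.
  then (B OR NOT N) forces B = True.
  then (NOT B OR NOT Q OR U) forces U = True.
  then (NOT B OR NOT W) forces W = False.
  then (NOT D OR W) forces D = False.
  then (D OR R OR NOT U) forces R = True.
All clauses satisfied.

A = True, Q = True, V = True, W = False, B = True, N = True, D = False, K = True, U = True, R = True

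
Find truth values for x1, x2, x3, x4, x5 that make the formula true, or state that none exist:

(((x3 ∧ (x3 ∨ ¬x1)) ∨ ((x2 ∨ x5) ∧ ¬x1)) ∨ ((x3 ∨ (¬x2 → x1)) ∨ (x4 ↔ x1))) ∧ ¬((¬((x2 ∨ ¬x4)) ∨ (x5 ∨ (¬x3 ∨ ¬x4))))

x1 = False, x2 = True, x3 = True, x4 = True, x5 = False

  ((x3 ∧ (x3 ∨ ¬x1)) ∨ ((x2 ∨ x5) ∧ ¬x1)) ∨ ((x3 ∨ (¬x2 → x1)) ∨ (x4 ↔ x1)) = True
    (x3 ∧ (x3 ∨ ¬x1)) ∨ ((x2 ∨ x5) ∧ ¬x1) = True
      x3 ∧ (x3 ∨ ¬x1) = True
        x3 ∨ ¬x1 = True
          ¬x1 = True
      (x2 ∨ x5) ∧ ¬x1 = True
        x2 ∨ x5 = True
        ¬x1 = True
    (x3 ∨ (¬x2 → x1)) ∨ (x4 ↔ x1) = True
      x3 ∨ (¬x2 → x1) = True
        ¬x2 → x1 = True
          ¬x2 = False
      x4 ↔ x1 = False
  ¬((¬((x2 ∨ ¬x4)) ∨ (x5 ∨ (¬x3 ∨ ¬x4)))) = True
    ¬((x2 ∨ ¬x4)) ∨ (x5 ∨ (¬x3 ∨ ¬x4)) = False
      ¬((x2 ∨ ¬x4)) = False
        x2 ∨ ¬x4 = True
          ¬x4 = False
      x5 ∨ (¬x3 ∨ ¬x4) = False
        ¬x3 ∨ ¬x4 = False
          ¬x3 = False
          ¬x4 = False
Both conjuncts True, so the formula holds.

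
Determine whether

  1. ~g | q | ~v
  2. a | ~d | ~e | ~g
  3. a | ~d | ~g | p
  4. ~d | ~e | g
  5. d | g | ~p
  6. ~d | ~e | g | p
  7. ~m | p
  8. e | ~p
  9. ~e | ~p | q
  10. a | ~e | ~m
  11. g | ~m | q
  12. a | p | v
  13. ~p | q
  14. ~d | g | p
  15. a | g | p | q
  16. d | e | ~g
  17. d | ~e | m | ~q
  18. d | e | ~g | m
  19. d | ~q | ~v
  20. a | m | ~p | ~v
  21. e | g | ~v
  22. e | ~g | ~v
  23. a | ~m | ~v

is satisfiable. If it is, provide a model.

Set e = False.
  then (e | ~p) forces p = False.
  then (~m | p) forces m = False.
Try a = False:
  (a | p | v) forces v = True.
  (e | g | ~v) forces g = True.
  clause (e | ~g | ~v) is falsified — backtrack.
So a = True.
Set q = True.
Try v = True:
  (d | ~q | ~v) forces d = True.
  (~d | g | p) forces g = True.
  clause (e | ~g | ~v) is falsified — backtrack.
So v = False.
Set g = True.
  then (d | e | ~g) forces d = True.
All clauses satisfied.

e = False; a = True; p = False; q = True; m = False; v = False; g = True; d = True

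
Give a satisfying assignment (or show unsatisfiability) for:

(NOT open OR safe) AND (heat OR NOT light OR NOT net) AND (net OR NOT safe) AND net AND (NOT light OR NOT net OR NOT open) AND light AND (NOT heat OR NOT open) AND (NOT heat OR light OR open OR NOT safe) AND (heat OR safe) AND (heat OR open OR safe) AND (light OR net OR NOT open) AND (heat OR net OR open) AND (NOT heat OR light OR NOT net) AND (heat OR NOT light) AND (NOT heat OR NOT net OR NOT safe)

Unit clause (net) forces net = True.
Unit clause (light) forces light = True.
In (heat OR NOT light) only heat is left, so heat = True.
In (NOT heat OR NOT net OR NOT safe) only NOT safe is left, so safe = False.
In (NOT open OR safe) only NOT open is left, so open = False.
All clauses satisfied.

net = True; safe = False; light = True; open = False; heat = True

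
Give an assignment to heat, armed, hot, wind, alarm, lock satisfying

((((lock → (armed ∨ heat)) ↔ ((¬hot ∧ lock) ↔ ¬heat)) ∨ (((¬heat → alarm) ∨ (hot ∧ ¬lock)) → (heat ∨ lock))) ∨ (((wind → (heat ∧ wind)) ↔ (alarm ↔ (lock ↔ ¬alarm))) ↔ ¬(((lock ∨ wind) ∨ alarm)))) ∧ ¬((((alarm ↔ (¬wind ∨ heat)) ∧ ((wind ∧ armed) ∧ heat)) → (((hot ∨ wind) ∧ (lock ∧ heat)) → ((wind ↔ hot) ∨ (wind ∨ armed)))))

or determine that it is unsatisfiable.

No satisfying assignment exists.

The conjunct ¬((((alarm ↔ (¬wind ∨ heat)) ∧ ((wind ∧ armed) ∧ heat)) → (((hot ∨ wind) ∧ (lock ∧ heat)) → ((wind ↔ hot) ∨ (wind ∨ armed))))) is unsatisfiable on its own:
  armed = True: this becomes ¬((((alarm ↔ (¬wind ∨ heat)) ∧ (wind ∧ heat)) → True)) = False.
  armed = False: this becomes ¬((False → (((hot ∨ wind) ∧ (lock ∧ heat)) → ((wind ↔ hot) ∨ wind)))) = False.
So the whole conjunction is unsatisfiable.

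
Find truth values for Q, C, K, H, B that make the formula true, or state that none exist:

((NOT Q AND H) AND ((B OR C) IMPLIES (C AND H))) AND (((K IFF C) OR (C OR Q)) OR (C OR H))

Q = False, C = False, K = True, H = True, B = False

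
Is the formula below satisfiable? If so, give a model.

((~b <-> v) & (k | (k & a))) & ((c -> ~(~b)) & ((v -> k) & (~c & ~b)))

v = True, a = True, b = False, c = False, k = True

  (~b <-> v) & (k | (k & a)) = True
    ~b <-> v = True
      ~b = True
    k | (k & a) = True
      k & a = True
  (c -> ~(~b)) & ((v -> k) & (~c & ~b)) = True
    c -> ~(~b) = True
      ~(~b) = False
        ~b = True
    (v -> k) & (~c & ~b) = True
      v -> k = True
      ~c & ~b = True
        ~c = True
        ~b = True
Both conjuncts True, so the formula holds.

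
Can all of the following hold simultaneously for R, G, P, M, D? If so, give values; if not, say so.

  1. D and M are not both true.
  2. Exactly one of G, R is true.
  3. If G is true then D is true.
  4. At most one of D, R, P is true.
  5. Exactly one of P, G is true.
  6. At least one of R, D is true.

R = False, G = True, P = False, M = False, D = True

  (1) D=T, M=F — not both ✓
  (2) {G, R}: 1 true — exactly one ✓
  (3) G=T ⇒ D: T ✓
  (4) {D, R, P}: 1 true — at most one ✓
  (5) {P, G}: 1 true — exactly one ✓
  (6) {R, D}: 1 true — at least one ✓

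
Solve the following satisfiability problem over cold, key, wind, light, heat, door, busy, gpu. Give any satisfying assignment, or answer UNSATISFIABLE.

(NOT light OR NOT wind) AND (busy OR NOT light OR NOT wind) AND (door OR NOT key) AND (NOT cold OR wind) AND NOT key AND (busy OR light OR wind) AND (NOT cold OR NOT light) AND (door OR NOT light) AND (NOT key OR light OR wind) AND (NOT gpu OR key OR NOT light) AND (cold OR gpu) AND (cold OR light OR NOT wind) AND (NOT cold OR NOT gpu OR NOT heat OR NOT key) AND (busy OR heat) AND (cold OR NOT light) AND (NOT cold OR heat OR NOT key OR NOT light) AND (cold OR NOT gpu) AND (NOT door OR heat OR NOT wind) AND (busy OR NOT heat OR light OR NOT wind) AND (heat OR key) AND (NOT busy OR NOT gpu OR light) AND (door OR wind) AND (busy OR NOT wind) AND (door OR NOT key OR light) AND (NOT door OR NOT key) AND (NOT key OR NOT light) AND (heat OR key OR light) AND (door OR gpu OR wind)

cold=T, key=F, wind=T, light=F, heat=T, door=T, busy=T, gpu=F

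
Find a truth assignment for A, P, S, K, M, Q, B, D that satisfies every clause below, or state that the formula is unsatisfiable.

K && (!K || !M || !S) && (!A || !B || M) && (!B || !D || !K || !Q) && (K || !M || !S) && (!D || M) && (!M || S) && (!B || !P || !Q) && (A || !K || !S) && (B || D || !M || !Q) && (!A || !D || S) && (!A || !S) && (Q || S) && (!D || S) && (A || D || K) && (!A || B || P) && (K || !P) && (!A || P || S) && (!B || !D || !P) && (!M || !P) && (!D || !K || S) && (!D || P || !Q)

Unit clause (K) forces K = True.
Set A = False.
  then (A || !K || !S) forces S = False.
  then (Q || S) forces Q = True.
  then (!D || S) forces D = False.
  then (!M || S) forces M = False.
Set P = False.
Set B = False.
All clauses satisfied.

A=F, P=F, S=F, K=T, M=F, Q=T, B=F, D=F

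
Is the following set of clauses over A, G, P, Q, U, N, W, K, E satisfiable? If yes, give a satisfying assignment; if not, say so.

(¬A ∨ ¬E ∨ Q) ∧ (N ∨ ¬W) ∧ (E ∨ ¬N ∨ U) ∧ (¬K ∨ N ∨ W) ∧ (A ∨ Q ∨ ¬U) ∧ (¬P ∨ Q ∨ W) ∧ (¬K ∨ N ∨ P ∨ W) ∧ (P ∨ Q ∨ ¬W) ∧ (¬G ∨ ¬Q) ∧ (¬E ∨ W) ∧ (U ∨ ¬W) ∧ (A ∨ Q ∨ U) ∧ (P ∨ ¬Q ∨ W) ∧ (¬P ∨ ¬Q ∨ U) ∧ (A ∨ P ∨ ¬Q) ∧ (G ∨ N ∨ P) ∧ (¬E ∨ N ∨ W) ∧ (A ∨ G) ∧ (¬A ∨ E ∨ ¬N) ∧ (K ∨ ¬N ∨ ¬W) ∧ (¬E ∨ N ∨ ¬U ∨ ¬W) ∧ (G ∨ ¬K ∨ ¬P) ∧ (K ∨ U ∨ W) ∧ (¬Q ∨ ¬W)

A = True, G = True, P = False, Q = False, U = True, N = False, W = False, K = False, E = False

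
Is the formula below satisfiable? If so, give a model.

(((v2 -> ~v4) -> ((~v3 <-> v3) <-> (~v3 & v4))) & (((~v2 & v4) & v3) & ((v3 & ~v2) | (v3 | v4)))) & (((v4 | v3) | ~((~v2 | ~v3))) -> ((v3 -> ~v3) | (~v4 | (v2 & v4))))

Unsatisfiable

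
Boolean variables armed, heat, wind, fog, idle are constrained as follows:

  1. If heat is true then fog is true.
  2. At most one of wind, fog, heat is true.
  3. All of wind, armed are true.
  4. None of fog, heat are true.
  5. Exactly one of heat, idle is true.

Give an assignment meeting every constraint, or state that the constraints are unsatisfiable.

armed = True; heat = False; wind = True; fog = False; idle = True

  (1) heat=F ⇒ fog: vacuous ✓
  (2) {wind, fog, heat}: 1 true — at most one ✓
  (3) {wind, armed}: all 2 true ✓
  (4) {fog, heat}: 0 true — none ✓
  (5) {heat, idle}: 1 true — exactly one ✓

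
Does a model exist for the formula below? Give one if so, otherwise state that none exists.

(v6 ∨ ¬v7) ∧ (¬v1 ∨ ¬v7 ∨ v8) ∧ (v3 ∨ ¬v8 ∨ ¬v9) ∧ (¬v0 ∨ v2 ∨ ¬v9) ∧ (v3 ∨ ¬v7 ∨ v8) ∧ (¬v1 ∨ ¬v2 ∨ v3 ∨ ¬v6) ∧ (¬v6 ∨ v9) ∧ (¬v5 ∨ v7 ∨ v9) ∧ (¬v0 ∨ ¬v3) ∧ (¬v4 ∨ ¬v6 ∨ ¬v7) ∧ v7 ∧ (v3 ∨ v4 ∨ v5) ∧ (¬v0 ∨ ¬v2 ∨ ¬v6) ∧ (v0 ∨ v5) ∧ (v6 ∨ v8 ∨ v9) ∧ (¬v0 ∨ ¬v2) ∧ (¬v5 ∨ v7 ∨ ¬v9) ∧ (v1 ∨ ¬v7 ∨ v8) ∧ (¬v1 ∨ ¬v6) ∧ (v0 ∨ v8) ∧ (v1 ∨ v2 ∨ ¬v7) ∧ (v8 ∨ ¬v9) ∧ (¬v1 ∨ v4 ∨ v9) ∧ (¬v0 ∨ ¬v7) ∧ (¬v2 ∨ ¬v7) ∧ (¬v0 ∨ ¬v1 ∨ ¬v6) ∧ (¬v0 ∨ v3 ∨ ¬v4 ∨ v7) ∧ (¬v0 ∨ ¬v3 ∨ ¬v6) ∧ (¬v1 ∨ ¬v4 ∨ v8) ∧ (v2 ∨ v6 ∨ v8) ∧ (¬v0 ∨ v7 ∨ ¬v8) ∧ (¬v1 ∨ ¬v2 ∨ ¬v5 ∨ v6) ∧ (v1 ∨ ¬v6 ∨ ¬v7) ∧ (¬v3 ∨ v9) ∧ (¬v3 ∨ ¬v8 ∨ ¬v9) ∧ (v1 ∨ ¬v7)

Case v1 = True:
  (v7) forces v7 = True.
  (v6 ∨ ¬v7) forces v6 = True.
  Clause (¬v1 ∨ ¬v6) is falsified — contradiction.
Case v1 = False:
  (v7) forces v7 = True.
  Clause (v1 ∨ ¬v7) is falsified — contradiction.
Both cases fail, so the formula is unsatisfiable.

No satisfying assignment exists.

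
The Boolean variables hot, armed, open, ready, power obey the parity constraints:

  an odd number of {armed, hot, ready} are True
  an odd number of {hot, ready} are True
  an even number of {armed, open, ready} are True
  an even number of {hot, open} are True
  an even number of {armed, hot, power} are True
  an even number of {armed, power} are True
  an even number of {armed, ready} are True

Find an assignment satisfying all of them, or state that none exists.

No satisfying assignment exists.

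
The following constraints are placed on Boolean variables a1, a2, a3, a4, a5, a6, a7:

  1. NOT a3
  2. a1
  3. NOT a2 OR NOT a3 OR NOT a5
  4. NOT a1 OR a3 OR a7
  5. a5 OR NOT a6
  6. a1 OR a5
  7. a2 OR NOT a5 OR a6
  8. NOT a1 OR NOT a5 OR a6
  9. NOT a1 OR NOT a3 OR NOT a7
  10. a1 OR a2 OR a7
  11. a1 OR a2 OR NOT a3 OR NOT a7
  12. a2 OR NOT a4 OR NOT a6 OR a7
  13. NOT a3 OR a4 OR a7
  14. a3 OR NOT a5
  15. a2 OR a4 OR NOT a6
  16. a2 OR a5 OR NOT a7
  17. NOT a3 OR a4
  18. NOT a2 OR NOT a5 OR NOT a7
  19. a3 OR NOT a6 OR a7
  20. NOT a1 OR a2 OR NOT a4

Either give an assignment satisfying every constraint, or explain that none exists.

a1 = True, a2 = True, a3 = False, a4 = False, a5 = False, a6 = False, a7 = True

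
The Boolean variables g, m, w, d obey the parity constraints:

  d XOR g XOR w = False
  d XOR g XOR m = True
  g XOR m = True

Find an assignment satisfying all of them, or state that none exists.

g = False, m = True, w = False, d = False

d XOR g XOR w = F XOR F XOR F = False ✓
d XOR g XOR m = F XOR F XOR T = True ✓
g XOR m = F XOR T = True ✓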